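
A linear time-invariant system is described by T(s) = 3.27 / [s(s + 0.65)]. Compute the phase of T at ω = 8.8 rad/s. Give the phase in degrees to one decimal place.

∠(j8.8 + 0.65) = arctan(8.8/0.65) = 85.78°
∠(j8.8) = 90.00°
∠T(j8.8) = − (85.78° + 90.00°) = -175.78°

-175.8°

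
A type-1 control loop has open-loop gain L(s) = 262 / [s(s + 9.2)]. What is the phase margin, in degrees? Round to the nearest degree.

32°

Gain crossover: |L(jω)| = 1 at ω ≈ 14.9 rad s⁻¹.
∠L(j14.9) = −90° − arctan(14.9/9.2) ≈ -148.37°
PM = 180° + (-148.37°) = 31.63°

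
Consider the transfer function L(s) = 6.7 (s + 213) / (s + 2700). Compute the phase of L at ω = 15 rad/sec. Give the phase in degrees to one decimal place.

∠(j15 + 213) = arctan(15/213) = 4.03°
∠(j15 + 2700) = arctan(15/2700) = 0.32°
∠L(j15) = 4.03° − 0.32° = 3.71°

3.7 deg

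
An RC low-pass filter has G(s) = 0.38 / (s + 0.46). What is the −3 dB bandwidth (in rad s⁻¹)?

0.46 rad s⁻¹

For a single-pole low-pass, the −3 dB point is at the pole: ω = 0.46 rad s⁻¹.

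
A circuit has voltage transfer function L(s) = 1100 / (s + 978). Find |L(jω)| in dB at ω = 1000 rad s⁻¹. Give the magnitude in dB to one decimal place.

-2.1 dB

|j1000 + 978| = √(1000² + 978²) = 1399
|L(j1000)| = 1100 / 1399 = 0.78642
20 log₁₀(0.78642) = -2.09 dB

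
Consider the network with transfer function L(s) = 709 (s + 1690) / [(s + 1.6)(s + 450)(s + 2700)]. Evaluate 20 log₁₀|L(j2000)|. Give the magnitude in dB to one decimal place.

|j2000 + 1690| = √(2000² + 1690²) = 2618
|j2000 + 1.6| = √(2000² + 1.6²) = 2000
|j2000 + 450| = √(2000² + 450²) = 2050
|j2000 + 2700| = √(2000² + 2700²) = 3360
|L(j2000)| = 709 × 2618 / (2000 × 2050 × 3360) = 0.00013476
20 log₁₀(0.00013476) = -77.41 dB

-77.4 dB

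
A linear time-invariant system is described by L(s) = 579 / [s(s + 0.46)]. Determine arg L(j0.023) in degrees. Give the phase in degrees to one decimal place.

∠(j0.023 + 0.46) = arctan(0.023/0.46) = 2.86°
∠(j0.023) = 90.00°
∠L(j0.023) = − (2.86° + 90.00°) = -92.86°

-92.9°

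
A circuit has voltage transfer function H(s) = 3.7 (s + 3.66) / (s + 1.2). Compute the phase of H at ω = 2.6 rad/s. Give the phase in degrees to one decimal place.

-29.8°

∠(j2.6 + 3.66) = arctan(2.6/3.66) = 35.39°
∠(j2.6 + 1.2) = arctan(2.6/1.2) = 65.22°
∠H(j2.6) = 35.39° − 65.22° = -29.84°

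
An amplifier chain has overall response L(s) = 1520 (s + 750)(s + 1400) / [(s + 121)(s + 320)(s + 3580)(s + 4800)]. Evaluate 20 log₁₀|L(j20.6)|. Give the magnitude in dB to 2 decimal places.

|j20.6 + 750| = √(20.6² + 750²) = 750.3
|j20.6 + 1400| = √(20.6² + 1400²) = 1400
|j20.6 + 121| = √(20.6² + 121²) = 122.7
|j20.6 + 320| = √(20.6² + 320²) = 320.7
|j20.6 + 3580| = √(20.6² + 3580²) = 3580
|j20.6 + 4800| = √(20.6² + 4800²) = 4800
|L(j20.6)| = 1520 × 750.3 × 1400 / (122.7 × 320.7 × 3580 × 4800) = 0.0023609
20 log₁₀(0.0023609) = -52.539 dB

-52.54 dB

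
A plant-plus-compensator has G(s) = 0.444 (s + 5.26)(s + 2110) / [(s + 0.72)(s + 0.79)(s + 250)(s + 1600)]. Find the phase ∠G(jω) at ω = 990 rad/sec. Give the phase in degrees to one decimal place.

-172.7°

∠(j990 + 5.26) = arctan(990/5.26) = 89.70°
∠(j990 + 2110) = arctan(990/2110) = 25.14°
∠(j990 + 0.72) = arctan(990/0.72) = 89.96°
∠(j990 + 0.79) = arctan(990/0.79) = 89.95°
∠(j990 + 250) = arctan(990/250) = 75.83°
∠(j990 + 1600) = arctan(990/1600) = 31.75°
∠G(j990) = 89.70° + 25.14° − (89.96° + 89.95° + 75.83° + 31.75°) = -172.66°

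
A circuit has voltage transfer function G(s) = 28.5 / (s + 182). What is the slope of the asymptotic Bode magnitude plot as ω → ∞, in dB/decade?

-20 dB/decade

With 0 zeros and 1 pole, the high-frequency asymptotic slope is 20 × (0 − 1) = -20 dB/decade.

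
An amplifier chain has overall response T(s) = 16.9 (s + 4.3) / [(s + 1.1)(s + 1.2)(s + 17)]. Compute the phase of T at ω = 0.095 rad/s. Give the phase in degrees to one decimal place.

-8.5°

∠(j0.095 + 4.3) = arctan(0.095/4.3) = 1.27°
∠(j0.095 + 1.1) = arctan(0.095/1.1) = 4.94°
∠(j0.095 + 1.2) = arctan(0.095/1.2) = 4.53°
∠(j0.095 + 17) = arctan(0.095/17) = 0.32°
∠T(j0.095) = 1.27° − (4.94° + 4.53° + 0.32°) = -8.52°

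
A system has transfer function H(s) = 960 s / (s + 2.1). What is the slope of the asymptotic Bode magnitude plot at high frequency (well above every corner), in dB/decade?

0 dB/decade

With 1 zero and 1 pole, the high-frequency asymptotic slope is 20 × (1 − 1) = 0 dB/decade.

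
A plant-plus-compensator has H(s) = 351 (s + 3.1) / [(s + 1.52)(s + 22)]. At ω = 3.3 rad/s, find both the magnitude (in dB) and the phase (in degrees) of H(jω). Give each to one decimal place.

|j3.3 + 3.1| = √(3.3² + 3.1²) = 4.528
|j3.3 + 1.52| = √(3.3² + 1.52²) = 3.633
|j3.3 + 22| = √(3.3² + 22²) = 22.25
|H(j3.3)| = 351 × 4.528 / (3.633 × 22.25) = 19.662
20 log₁₀(19.662) = 25.87 dB
∠(j3.3 + 3.1) = arctan(3.3/3.1) = 46.79°
∠(j3.3 + 1.52) = arctan(3.3/1.52) = 65.27°
∠(j3.3 + 22) = arctan(3.3/22) = 8.53°
∠H(j3.3) = 46.79° − (65.27° + 8.53°) = -27.01°

|H| = 25.9 dB, ∠H = -27.0 deg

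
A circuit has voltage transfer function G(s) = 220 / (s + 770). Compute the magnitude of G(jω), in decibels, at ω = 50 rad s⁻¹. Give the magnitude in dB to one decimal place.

-10.9 dB

|j50 + 770| = √(50² + 770²) = 771.6
|G(j50)| = 220 / 771.6 = 0.28511
20 log₁₀(0.28511) = -10.90 dB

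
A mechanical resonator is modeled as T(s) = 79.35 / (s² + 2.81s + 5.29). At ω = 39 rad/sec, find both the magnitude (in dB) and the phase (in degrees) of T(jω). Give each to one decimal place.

|(j39)² + 2.81(j39) + 5.29| = |-1515.7 + j109.59| = 1520
|T(j39)| = 79.35 / 1520 = 0.052215
20 log₁₀(0.052215) = -25.64 dB
∠[(j39)² + 2.81(j39) + 5.29] = ∠[-1515.7 + j109.59] = 175.86°
∠T(j39) = −175.86° = -175.86°

|T| = -25.6 dB, ∠T = -175.9°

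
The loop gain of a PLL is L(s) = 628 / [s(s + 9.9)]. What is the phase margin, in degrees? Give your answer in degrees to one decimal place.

22.3°

Gain crossover: |L(jω)| = 1 at ω ≈ 24.1 rad/s.
∠L(j24.1) = −90° − arctan(24.1/9.9) ≈ -157.67°
PM = 180° + (-157.67°) = 22.33°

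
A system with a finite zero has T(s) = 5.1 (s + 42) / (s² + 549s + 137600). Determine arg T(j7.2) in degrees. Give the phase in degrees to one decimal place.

∠(j7.2 + 42) = arctan(7.2/42) = 9.73°
∠[(j7.2)² + 549(j7.2) + 137600] = ∠[1.3755e+05 + j3952.8] = 1.65°
∠T(j7.2) = 9.73° − 1.65° = 8.08°

8.1°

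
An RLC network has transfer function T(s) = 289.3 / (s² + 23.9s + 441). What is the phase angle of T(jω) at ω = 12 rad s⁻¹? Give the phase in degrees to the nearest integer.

∠[(j12)² + 23.9(j12) + 441] = ∠[297 + j286.8] = 44.00°
∠T(j12) = −44.00° = -44.00°

-44 deg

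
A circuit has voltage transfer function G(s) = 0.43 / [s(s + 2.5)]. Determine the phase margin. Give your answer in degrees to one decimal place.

Gain crossover: |G(jω)| = 1 at ω ≈ 0.172 rad s⁻¹.
∠G(j0.172) = −90° − arctan(0.172/2.5) ≈ -93.93°
PM = 180° + (-93.93°) = 86.07°

86.1 deg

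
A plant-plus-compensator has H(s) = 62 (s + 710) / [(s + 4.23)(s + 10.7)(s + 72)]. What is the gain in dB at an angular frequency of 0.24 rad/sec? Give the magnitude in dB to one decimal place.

|j0.24 + 710| = √(0.24² + 710²) = 710
|j0.24 + 4.23| = √(0.24² + 4.23²) = 4.237
|j0.24 + 10.7| = √(0.24² + 10.7²) = 10.7
|j0.24 + 72| = √(0.24² + 72²) = 72
|H(j0.24)| = 62 × 710 / (4.237 × 10.7 × 72) = 13.483
20 log₁₀(13.483) = 22.60 dB

22.6 dB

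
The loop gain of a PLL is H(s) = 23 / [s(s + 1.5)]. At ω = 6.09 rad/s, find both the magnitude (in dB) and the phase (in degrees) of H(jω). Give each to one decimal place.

|j6.09 + 1.5| = √(6.09² + 1.5²) = 6.272
|j6.09| = 6.09
|H(j6.09)| = 23 / (6.272 × 6.09) = 0.60215
20 log₁₀(0.60215) = -4.41 dB
∠(j6.09 + 1.5) = arctan(6.09/1.5) = 76.16°
∠(j6.09) = 90.00°
∠H(j6.09) = − (76.16° + 90.00°) = -166.16°

|H| = -4.4 dB, ∠H = -166.2°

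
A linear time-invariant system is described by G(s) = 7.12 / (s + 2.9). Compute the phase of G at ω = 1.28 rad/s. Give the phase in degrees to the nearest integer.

-24°

∠(j1.28 + 2.9) = arctan(1.28/2.9) = 23.82°
∠G(j1.28) = −23.82° = -23.82°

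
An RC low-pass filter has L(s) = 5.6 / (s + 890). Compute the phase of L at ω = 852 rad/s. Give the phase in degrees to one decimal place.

-43.8°

∠(j852 + 890) = arctan(852/890) = 43.75°
∠L(j852) = −43.75° = -43.75°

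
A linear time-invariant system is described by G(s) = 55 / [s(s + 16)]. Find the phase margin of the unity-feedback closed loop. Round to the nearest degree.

78°

Gain crossover: |G(jω)| = 1 at ω ≈ 3.36 rad/s.
∠G(j3.36) = −90° − arctan(3.36/16) ≈ -101.87°
PM = 180° + (-101.87°) = 78.13°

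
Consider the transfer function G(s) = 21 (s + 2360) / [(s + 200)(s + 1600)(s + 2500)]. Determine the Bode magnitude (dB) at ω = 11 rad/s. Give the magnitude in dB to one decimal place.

-84.2 dB

|j11 + 2360| = √(11² + 2360²) = 2360
|j11 + 200| = √(11² + 200²) = 200.3
|j11 + 1600| = √(11² + 1600²) = 1600
|j11 + 2500| = √(11² + 2500²) = 2500
|G(j11)| = 21 × 2360 / (200.3 × 1600 × 2500) = 6.1855e-05
20 log₁₀(6.1855e-05) = -84.17 dB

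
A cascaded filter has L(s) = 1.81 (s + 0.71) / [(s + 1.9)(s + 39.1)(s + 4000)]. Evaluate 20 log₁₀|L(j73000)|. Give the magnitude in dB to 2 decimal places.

-189.39 dB

|j73000 + 0.71| = √(73000² + 0.71²) = 7.3e+04
|j73000 + 1.9| = √(73000² + 1.9²) = 7.3e+04
|j73000 + 39.1| = √(73000² + 39.1²) = 7.3e+04
|j73000 + 4000| = √(73000² + 4000²) = 7.311e+04
|L(j73000)| = 1.81 × 7.3e+04 / (7.3e+04 × 7.3e+04 × 7.311e+04) = 3.3914e-10
20 log₁₀(3.3914e-10) = -189.392 dB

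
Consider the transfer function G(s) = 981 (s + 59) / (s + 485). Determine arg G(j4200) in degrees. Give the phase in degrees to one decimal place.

∠(j4200 + 59) = arctan(4200/59) = 89.20°
∠(j4200 + 485) = arctan(4200/485) = 83.41°
∠G(j4200) = 89.20° − 83.41° = 5.78°

5.8°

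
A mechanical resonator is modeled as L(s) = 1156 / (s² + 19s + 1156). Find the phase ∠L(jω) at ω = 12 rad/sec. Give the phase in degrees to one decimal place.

-12.7°

∠[(j12)² + 19(j12) + 1156] = ∠[1012 + j228] = 12.70°
∠L(j12) = −12.70° = -12.70°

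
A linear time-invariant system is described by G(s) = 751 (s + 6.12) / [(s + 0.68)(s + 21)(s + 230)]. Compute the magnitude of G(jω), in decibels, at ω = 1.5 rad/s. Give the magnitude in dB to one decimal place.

|j1.5 + 6.12| = √(1.5² + 6.12²) = 6.301
|j1.5 + 0.68| = √(1.5² + 0.68²) = 1.647
|j1.5 + 21| = √(1.5² + 21²) = 21.05
|j1.5 + 230| = √(1.5² + 230²) = 230
|G(j1.5)| = 751 × 6.301 / (1.647 × 21.05 × 230) = 0.59336
20 log₁₀(0.59336) = -4.53 dB

-4.5 dB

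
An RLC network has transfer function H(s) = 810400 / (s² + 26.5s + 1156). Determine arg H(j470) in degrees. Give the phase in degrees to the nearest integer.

-177°

∠[(j470)² + 26.5(j470) + 1156] = ∠[-2.1974e+05 + j12455] = 176.76°
∠H(j470) = −176.76° = -176.76°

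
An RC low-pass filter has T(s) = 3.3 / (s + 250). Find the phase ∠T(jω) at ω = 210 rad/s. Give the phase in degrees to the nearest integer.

∠(j210 + 250) = arctan(210/250) = 40.03°
∠T(j210) = −40.03° = -40.03°

-40°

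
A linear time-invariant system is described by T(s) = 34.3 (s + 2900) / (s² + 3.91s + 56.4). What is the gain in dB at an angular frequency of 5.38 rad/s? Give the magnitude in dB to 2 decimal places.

|j5.38 + 2900| = √(5.38² + 2900²) = 2900
|(j5.38)² + 3.91(j5.38) + 56.4| = |27.456 + j21.036| = 34.59
|T(j5.38)| = 34.3 × 2900 / 34.59 = 2875.9
20 log₁₀(2875.9) = 69.175 dB

69.18 dB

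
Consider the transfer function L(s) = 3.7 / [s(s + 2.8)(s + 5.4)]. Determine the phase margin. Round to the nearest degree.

82°

Gain crossover: |L(jω)| = 1 at ω ≈ 0.244 rad/s.
∠L(j0.244) = −90° − arctan(0.244/2.8) − arctan(0.244/5.4) ≈ -97.55°
PM = 180° + (-97.55°) = 82.45°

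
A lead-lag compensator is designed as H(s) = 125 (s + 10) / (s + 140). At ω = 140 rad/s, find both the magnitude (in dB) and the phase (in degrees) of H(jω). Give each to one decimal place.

|H| = 39.0 dB, ∠H = 40.9 deg

|j140 + 10| = √(140² + 10²) = 140.4
|j140 + 140| = √(140² + 140²) = 198
|H(j140)| = 125 × 140.4 / 198 = 88.614
20 log₁₀(88.614) = 38.95 dB
∠(j140 + 10) = arctan(140/10) = 85.91°
∠(j140 + 140) = arctan(140/140) = 45.00°
∠H(j140) = 85.91° − 45.00° = 40.91°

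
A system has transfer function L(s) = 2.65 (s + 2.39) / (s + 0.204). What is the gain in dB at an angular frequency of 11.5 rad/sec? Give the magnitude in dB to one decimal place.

8.6 dB

|j11.5 + 2.39| = √(11.5² + 2.39²) = 11.75
|j11.5 + 0.204| = √(11.5² + 0.204²) = 11.5
|L(j11.5)| = 2.65 × 11.75 / 11.5 = 2.7062
20 log₁₀(2.7062) = 8.65 dB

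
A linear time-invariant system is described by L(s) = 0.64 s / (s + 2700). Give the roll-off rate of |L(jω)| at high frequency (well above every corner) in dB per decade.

0 dB/decade

With 1 zero and 1 pole, the high-frequency asymptotic slope is 20 × (1 − 1) = 0 dB/decade.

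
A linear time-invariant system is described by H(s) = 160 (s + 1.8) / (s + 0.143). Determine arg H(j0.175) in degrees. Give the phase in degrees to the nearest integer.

∠(j0.175 + 1.8) = arctan(0.175/1.8) = 5.55°
∠(j0.175 + 0.143) = arctan(0.175/0.143) = 50.75°
∠H(j0.175) = 5.55° − 50.75° = -45.19°

-45°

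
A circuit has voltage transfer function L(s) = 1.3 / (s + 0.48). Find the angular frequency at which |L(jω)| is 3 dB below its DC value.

For a single-pole low-pass, the −3 dB point is at the pole: ω = 0.48 rad/s.

0.48 rad/s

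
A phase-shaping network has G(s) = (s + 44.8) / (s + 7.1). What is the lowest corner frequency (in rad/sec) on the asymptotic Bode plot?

7.1 rad/sec

Break frequencies occur at each pole and zero magnitude: 7.1 rad/sec, 44.8 rad/sec.
The lowest is 7.1 rad/sec.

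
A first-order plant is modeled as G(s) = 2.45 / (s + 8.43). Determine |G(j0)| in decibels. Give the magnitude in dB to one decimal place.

G(0) = 2.45 / 8.43 = 0.29063
20 log₁₀(0.29063) = -10.73 dB

-10.7 dB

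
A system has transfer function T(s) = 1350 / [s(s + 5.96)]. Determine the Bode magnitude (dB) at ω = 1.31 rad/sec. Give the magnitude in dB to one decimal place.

44.6 dB

|j1.31 + 5.96| = √(1.31² + 5.96²) = 6.102
|j1.31| = 1.31
|T(j1.31)| = 1350 / (6.102 × 1.31) = 168.88
20 log₁₀(168.88) = 44.55 dB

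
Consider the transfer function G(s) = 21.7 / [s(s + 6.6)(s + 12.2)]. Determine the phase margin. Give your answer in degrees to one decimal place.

Gain crossover: |G(jω)| = 1 at ω ≈ 0.269 rad s⁻¹.
∠G(j0.269) = −90° − arctan(0.269/6.6) − arctan(0.269/12.2) ≈ -93.60°
PM = 180° + (-93.60°) = 86.40°

86.4 deg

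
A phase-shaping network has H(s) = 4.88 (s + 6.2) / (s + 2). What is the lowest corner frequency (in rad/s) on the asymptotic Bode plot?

Break frequencies occur at each pole and zero magnitude: 2 rad/s, 6.2 rad/s.
The lowest is 2 rad/s.

2 rad/s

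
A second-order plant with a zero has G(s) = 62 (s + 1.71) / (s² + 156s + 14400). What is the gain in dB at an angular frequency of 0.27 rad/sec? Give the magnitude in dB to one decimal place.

-42.6 dB

|j0.27 + 1.71| = √(0.27² + 1.71²) = 1.731
|(j0.27)² + 156(j0.27) + 14400| = |14400 + j42.12| = 1.44e+04
|G(j0.27)| = 62 × 1.731 / 1.44e+04 = 0.0074537
20 log₁₀(0.0074537) = -42.55 dB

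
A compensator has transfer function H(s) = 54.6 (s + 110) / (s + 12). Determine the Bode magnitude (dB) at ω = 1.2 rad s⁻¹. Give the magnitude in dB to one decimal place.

|j1.2 + 110| = √(1.2² + 110²) = 110
|j1.2 + 12| = √(1.2² + 12²) = 12.06
|H(j1.2)| = 54.6 × 110 / 12.06 = 498.05
20 log₁₀(498.05) = 53.95 dB

53.9 dB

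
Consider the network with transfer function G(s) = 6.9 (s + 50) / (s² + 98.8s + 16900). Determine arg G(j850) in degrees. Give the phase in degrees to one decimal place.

-86.6°

∠(j850 + 50) = arctan(850/50) = 86.63°
∠[(j850)² + 98.8(j850) + 16900] = ∠[-7.056e+05 + j83980] = 173.21°
∠G(j850) = 86.63° − 173.21° = -86.58°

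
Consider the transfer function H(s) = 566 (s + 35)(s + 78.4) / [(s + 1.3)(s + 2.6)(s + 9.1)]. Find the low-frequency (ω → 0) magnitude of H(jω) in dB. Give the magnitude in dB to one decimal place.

H(0) = 566 × 35 × 78.4 / (1.3 × 2.6 × 9.1) = 50494
20 log₁₀(50494) = 94.06 dB

94.1 dB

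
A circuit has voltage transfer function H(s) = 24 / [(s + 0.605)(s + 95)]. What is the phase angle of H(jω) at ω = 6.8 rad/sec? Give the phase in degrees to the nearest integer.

∠(j6.8 + 0.605) = arctan(6.8/0.605) = 84.92°
∠(j6.8 + 95) = arctan(6.8/95) = 4.09°
∠H(j6.8) = − (84.92° + 4.09°) = -89.01°

-89 deg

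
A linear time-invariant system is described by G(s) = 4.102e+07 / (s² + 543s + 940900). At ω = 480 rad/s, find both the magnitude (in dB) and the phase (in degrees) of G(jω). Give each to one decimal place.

|G| = 34.7 dB, ∠G = -20.1°

|(j480)² + 543(j480) + 940900| = |7.105e+05 + j2.6064e+05| = 7.568e+05
|G(j480)| = 4.102e+07 / 7.568e+05 = 54.202
20 log₁₀(54.202) = 34.68 dB
∠[(j480)² + 543(j480) + 940900] = ∠[7.105e+05 + j2.6064e+05] = 20.15°
∠G(j480) = −20.15° = -20.15°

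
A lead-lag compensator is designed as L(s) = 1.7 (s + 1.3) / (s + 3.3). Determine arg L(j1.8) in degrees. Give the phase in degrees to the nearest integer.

∠(j1.8 + 1.3) = arctan(1.8/1.3) = 54.16°
∠(j1.8 + 3.3) = arctan(1.8/3.3) = 28.61°
∠L(j1.8) = 54.16° − 28.61° = 25.55°

26 deg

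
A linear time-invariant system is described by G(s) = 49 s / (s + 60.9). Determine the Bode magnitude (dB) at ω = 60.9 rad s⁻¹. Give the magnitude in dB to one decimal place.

|j60.9| = 60.9
|j60.9 + 60.9| = √(60.9² + 60.9²) = 86.13
|G(j60.9)| = 49 × 60.9 / 86.13 = 34.648
20 log₁₀(34.648) = 30.79 dB

30.8 dB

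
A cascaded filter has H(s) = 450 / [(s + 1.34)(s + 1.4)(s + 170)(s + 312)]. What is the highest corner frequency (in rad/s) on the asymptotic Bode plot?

312 rad/s

Break frequencies occur at each pole and zero magnitude: 1.34 rad/s, 1.4 rad/s, 170 rad/s, 312 rad/s.
The highest is 312 rad/s.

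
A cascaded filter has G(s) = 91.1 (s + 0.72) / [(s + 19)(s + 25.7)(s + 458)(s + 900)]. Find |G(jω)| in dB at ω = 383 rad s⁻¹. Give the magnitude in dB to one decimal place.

-127.8 dB

|j383 + 0.72| = √(383² + 0.72²) = 383
|j383 + 19| = √(383² + 19²) = 383.5
|j383 + 25.7| = √(383² + 25.7²) = 383.9
|j383 + 458| = √(383² + 458²) = 597
|j383 + 900| = √(383² + 900²) = 978.1
|G(j383)| = 91.1 × 383 / (383.5 × 383.9 × 597 × 978.1) = 4.0591e-07
20 log₁₀(4.0591e-07) = -127.83 dB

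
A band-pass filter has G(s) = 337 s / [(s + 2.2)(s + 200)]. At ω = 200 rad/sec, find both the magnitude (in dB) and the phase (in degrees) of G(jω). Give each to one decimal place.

|G| = 1.5 dB, ∠G = -44.4 deg

|j200| = 200
|j200 + 2.2| = √(200² + 2.2²) = 200
|j200 + 200| = √(200² + 200²) = 282.8
|G(j200)| = 337 × 200 / (200 × 282.8) = 1.1914
20 log₁₀(1.1914) = 1.52 dB
∠(j200) = 90.00°
∠(j200 + 2.2) = arctan(200/2.2) = 89.37°
∠(j200 + 200) = arctan(200/200) = 45.00°
∠G(j200) = 90.00° − (89.37° + 45.00°) = -44.37°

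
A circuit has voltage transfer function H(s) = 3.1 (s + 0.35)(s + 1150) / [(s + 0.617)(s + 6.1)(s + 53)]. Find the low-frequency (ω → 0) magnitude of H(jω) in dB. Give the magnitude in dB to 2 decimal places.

H(0) = 3.1 × 0.35 × 1150 / (0.617 × 6.1 × 53) = 6.2551
20 log₁₀(6.2551) = 15.925 dB

15.92 dB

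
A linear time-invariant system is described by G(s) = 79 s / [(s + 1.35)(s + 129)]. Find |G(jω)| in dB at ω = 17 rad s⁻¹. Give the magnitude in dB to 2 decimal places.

|j17| = 17
|j17 + 1.35| = √(17² + 1.35²) = 17.05
|j17 + 129| = √(17² + 129²) = 130.1
|G(j17)| = 79 × 17 / (17.05 × 130.1) = 0.60525
20 log₁₀(0.60525) = -4.361 dB

-4.36 dB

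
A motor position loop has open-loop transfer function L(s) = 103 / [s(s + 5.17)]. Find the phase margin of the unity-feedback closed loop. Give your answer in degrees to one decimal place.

Gain crossover: |L(jω)| = 1 at ω ≈ 9.51 rad s⁻¹.
∠L(j9.51) = −90° − arctan(9.51/5.17) ≈ -151.48°
PM = 180° + (-151.48°) = 28.52°

28.5 deg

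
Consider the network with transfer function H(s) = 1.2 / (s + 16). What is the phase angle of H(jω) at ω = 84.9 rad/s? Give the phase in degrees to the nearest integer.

-79°

∠(j84.9 + 16) = arctan(84.9/16) = 79.33°
∠H(j84.9) = −79.33° = -79.33°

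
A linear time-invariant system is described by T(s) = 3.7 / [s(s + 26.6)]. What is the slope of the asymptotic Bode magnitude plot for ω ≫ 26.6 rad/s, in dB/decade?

With 0 zeros and 2 poles, the high-frequency asymptotic slope is 20 × (0 − 2) = -40 dB/decade.

-40 dB/decade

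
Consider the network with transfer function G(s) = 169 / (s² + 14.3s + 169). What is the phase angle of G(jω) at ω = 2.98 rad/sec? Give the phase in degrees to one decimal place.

∠[(j2.98)² + 14.3(j2.98) + 169] = ∠[160.12 + j42.614] = 14.90°
∠G(j2.98) = −14.90° = -14.90°

-14.9°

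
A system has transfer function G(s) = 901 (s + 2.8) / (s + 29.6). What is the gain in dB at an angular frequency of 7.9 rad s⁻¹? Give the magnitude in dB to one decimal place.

47.8 dB

|j7.9 + 2.8| = √(7.9² + 2.8²) = 8.382
|j7.9 + 29.6| = √(7.9² + 29.6²) = 30.64
|G(j7.9)| = 901 × 8.382 / 30.64 = 246.5
20 log₁₀(246.5) = 47.84 dB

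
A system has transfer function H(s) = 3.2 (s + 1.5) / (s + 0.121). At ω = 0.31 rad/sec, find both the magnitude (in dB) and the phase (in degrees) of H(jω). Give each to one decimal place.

|H| = 23.4 dB, ∠H = -57.0°

|j0.31 + 1.5| = √(0.31² + 1.5²) = 1.532
|j0.31 + 0.121| = √(0.31² + 0.121²) = 0.3328
|H(j0.31)| = 3.2 × 1.532 / 0.3328 = 14.729
20 log₁₀(14.729) = 23.36 dB
∠(j0.31 + 1.5) = arctan(0.31/1.5) = 11.68°
∠(j0.31 + 0.121) = arctan(0.31/0.121) = 68.68°
∠H(j0.31) = 11.68° − 68.68° = -57.00°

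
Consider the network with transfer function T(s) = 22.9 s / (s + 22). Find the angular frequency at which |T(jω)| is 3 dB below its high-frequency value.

22 rad/sec

For a single-pole high-pass, the −3 dB point is at the pole: ω = 22 rad/sec.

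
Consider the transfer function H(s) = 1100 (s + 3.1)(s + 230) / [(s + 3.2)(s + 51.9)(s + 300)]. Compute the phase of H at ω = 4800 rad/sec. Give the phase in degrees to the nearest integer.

∠(j4800 + 3.1) = arctan(4800/3.1) = 89.96°
∠(j4800 + 230) = arctan(4800/230) = 87.26°
∠(j4800 + 3.2) = arctan(4800/3.2) = 89.96°
∠(j4800 + 51.9) = arctan(4800/51.9) = 89.38°
∠(j4800 + 300) = arctan(4800/300) = 86.42°
∠H(j4800) = 89.96° + 87.26° − (89.96° + 89.38° + 86.42°) = -88.55°

-89°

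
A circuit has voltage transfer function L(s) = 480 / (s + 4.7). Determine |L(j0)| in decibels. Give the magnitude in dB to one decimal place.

40.2 dB

L(0) = 480 / 4.7 = 102.13
20 log₁₀(102.13) = 40.18 dB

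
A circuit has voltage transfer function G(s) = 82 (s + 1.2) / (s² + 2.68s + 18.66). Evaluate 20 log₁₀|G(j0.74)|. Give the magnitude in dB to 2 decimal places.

16.05 dB

|j0.74 + 1.2| = √(0.74² + 1.2²) = 1.41
|(j0.74)² + 2.68(j0.74) + 18.66| = |18.112 + j1.9832| = 18.22
|G(j0.74)| = 82 × 1.41 / 18.22 = 6.3447
20 log₁₀(6.3447) = 16.048 dB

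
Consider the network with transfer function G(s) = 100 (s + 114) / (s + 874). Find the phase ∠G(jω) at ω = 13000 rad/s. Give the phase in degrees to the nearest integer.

∠(j13000 + 114) = arctan(13000/114) = 89.50°
∠(j13000 + 874) = arctan(13000/874) = 86.15°
∠G(j13000) = 89.50° − 86.15° = 3.34°

3 deg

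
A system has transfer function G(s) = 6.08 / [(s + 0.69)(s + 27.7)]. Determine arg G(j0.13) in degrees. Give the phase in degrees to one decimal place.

∠(j0.13 + 0.69) = arctan(0.13/0.69) = 10.67°
∠(j0.13 + 27.7) = arctan(0.13/27.7) = 0.27°
∠G(j0.13) = − (10.67° + 0.27°) = -10.94°

-10.9 deg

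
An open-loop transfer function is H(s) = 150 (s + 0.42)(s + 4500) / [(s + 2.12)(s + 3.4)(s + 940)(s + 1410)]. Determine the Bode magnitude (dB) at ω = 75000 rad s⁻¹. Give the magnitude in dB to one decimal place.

|j75000 + 0.42| = √(75000² + 0.42²) = 7.5e+04
|j75000 + 4500| = √(75000² + 4500²) = 7.513e+04
|j75000 + 2.12| = √(75000² + 2.12²) = 7.5e+04
|j75000 + 3.4| = √(75000² + 3.4²) = 7.5e+04
|j75000 + 940| = √(75000² + 940²) = 7.501e+04
|j75000 + 1410| = √(75000² + 1410²) = 7.501e+04
|H(j75000)| = 150 × 7.5e+04 × 7.513e+04 / (7.5e+04 × 7.5e+04 × 7.501e+04 × 7.501e+04) = 2.6708e-08
20 log₁₀(2.6708e-08) = -151.47 dB

-151.5 dB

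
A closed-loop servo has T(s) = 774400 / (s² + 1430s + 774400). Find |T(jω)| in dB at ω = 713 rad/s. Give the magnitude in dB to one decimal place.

-2.7 dB

|(j713)² + 1430(j713) + 774400| = |2.6603e+05 + j1.0196e+06| = 1.054e+06
|T(j713)| = 774400 / 1.054e+06 = 0.73492
20 log₁₀(0.73492) = -2.68 dB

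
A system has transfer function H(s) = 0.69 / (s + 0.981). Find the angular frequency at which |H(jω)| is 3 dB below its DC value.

For a single-pole low-pass, the −3 dB point is at the pole: ω = 0.981 rad s⁻¹.

0.981 rad s⁻¹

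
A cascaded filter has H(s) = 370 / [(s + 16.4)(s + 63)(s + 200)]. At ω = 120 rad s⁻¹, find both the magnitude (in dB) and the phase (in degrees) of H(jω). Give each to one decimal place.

|H| = -80.3 dB, ∠H = -175.5°

|j120 + 16.4| = √(120² + 16.4²) = 121.1
|j120 + 63| = √(120² + 63²) = 135.5
|j120 + 200| = √(120² + 200²) = 233.2
|H(j120)| = 370 / (121.1 × 135.5 × 233.2) = 9.6641e-05
20 log₁₀(9.6641e-05) = -80.30 dB
∠(j120 + 16.4) = arctan(120/16.4) = 82.22°
∠(j120 + 63) = arctan(120/63) = 62.30°
∠(j120 + 200) = arctan(120/200) = 30.96°
∠H(j120) = − (82.22° + 62.30° + 30.96°) = -175.48°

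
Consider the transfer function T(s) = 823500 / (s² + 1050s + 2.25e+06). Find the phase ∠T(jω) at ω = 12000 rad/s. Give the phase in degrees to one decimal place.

-174.9°

∠[(j12000)² + 1050(j12000) + 2.25e+06] = ∠[-1.4175e+08 + j1.26e+07] = 174.92°
∠T(j12000) = −174.92° = -174.92°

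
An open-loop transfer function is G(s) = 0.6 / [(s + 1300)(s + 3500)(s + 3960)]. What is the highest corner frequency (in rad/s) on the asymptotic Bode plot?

Break frequencies occur at each pole and zero magnitude: 1300 rad/s, 3500 rad/s, 3960 rad/s.
The highest is 3960 rad/s.

3960 rad/s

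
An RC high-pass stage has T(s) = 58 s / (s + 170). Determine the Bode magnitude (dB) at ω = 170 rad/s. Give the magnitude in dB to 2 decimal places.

32.26 dB

|j170| = 170
|j170 + 170| = √(170² + 170²) = 240.4
|T(j170)| = 58 × 170 / 240.4 = 41.012
20 log₁₀(41.012) = 32.258 dB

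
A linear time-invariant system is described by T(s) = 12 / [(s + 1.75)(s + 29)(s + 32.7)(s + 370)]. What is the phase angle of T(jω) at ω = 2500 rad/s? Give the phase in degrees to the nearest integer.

-350°

∠(j2500 + 1.75) = arctan(2500/1.75) = 89.96°
∠(j2500 + 29) = arctan(2500/29) = 89.34°
∠(j2500 + 32.7) = arctan(2500/32.7) = 89.25°
∠(j2500 + 370) = arctan(2500/370) = 81.58°
∠T(j2500) = − (89.96° + 89.34° + 89.25° + 81.58°) = -350.13°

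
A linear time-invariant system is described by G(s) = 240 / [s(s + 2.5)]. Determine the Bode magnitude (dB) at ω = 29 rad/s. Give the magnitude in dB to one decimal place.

-10.9 dB

|j29 + 2.5| = √(29² + 2.5²) = 29.11
|j29| = 29
|G(j29)| = 240 / (29.11 × 29) = 0.28432
20 log₁₀(0.28432) = -10.92 dB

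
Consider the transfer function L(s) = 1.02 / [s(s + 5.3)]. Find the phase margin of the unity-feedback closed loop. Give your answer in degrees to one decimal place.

87.9°

Gain crossover: |L(jω)| = 1 at ω ≈ 0.192 rad/sec.
∠L(j0.192) = −90° − arctan(0.192/5.3) ≈ -92.08°
PM = 180° + (-92.08°) = 87.92°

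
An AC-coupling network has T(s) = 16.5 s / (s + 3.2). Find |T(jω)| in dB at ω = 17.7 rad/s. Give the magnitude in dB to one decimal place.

|j17.7| = 17.7
|j17.7 + 3.2| = √(17.7² + 3.2²) = 17.99
|T(j17.7)| = 16.5 × 17.7 / 17.99 = 16.237
20 log₁₀(16.237) = 24.21 dB

24.2 dB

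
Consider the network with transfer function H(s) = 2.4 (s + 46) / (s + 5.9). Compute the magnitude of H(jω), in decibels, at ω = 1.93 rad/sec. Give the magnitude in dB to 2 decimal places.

25.01 dB

|j1.93 + 46| = √(1.93² + 46²) = 46.04
|j1.93 + 5.9| = √(1.93² + 5.9²) = 6.208
|H(j1.93)| = 2.4 × 46.04 / 6.208 = 17.8
20 log₁₀(17.8) = 25.008 dB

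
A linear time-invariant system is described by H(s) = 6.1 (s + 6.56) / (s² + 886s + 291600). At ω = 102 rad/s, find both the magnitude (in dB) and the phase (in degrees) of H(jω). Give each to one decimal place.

|j102 + 6.56| = √(102² + 6.56²) = 102.2
|(j102)² + 886(j102) + 291600| = |2.812e+05 + j90372| = 2.954e+05
|H(j102)| = 6.1 × 102.2 / 2.954e+05 = 0.0021109
20 log₁₀(0.0021109) = -53.51 dB
∠(j102 + 6.56) = arctan(102/6.56) = 86.32°
∠[(j102)² + 886(j102) + 291600] = ∠[2.812e+05 + j90372] = 17.82°
∠H(j102) = 86.32° − 17.82° = 68.50°

|H| = -53.5 dB, ∠H = 68.5°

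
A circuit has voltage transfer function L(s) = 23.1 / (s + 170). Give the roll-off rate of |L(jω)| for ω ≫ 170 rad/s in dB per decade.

-20 dB/decade

With 0 zeros and 1 pole, the high-frequency asymptotic slope is 20 × (0 − 1) = -20 dB/decade.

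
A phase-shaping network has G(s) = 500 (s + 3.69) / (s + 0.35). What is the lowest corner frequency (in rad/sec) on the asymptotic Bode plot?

0.35 rad/sec

Break frequencies occur at each pole and zero magnitude: 0.35 rad/sec, 3.69 rad/sec.
The lowest is 0.35 rad/sec.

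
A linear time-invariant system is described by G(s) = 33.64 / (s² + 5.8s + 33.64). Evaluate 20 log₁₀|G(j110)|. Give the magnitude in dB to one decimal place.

-51.1 dB

|(j110)² + 5.8(j110) + 33.64| = |-12066 + j638| = 1.208e+04
|G(j110)| = 33.64 / 1.208e+04 = 0.002784
20 log₁₀(0.002784) = -51.11 dB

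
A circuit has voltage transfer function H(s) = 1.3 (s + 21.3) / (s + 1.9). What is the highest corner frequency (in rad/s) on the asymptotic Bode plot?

21.3 rad/s

Break frequencies occur at each pole and zero magnitude: 1.9 rad/s, 21.3 rad/s.
The highest is 21.3 rad/s.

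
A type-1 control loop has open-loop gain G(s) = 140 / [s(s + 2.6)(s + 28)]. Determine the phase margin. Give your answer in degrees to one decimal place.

54.6°

Gain crossover: |G(jω)| = 1 at ω ≈ 1.63 rad/s.
∠G(j1.63) = −90° − arctan(1.63/2.6) − arctan(1.63/28) ≈ -125.37°
PM = 180° + (-125.37°) = 54.63°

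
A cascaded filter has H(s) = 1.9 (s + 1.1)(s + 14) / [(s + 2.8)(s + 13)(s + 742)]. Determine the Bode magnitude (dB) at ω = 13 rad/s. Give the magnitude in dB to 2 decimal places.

|j13 + 1.1| = √(13² + 1.1²) = 13.05
|j13 + 14| = √(13² + 14²) = 19.1
|j13 + 2.8| = √(13² + 2.8²) = 13.3
|j13 + 13| = √(13² + 13²) = 18.38
|j13 + 742| = √(13² + 742²) = 742.1
|H(j13)| = 1.9 × 13.05 × 19.1 / (13.3 × 18.38 × 742.1) = 0.0026102
20 log₁₀(0.0026102) = -51.667 dB

-51.67 dB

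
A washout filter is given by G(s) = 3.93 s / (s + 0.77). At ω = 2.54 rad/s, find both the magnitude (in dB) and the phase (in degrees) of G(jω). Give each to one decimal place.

|j2.54| = 2.54
|j2.54 + 0.77| = √(2.54² + 0.77²) = 2.654
|G(j2.54)| = 3.93 × 2.54 / 2.654 = 3.761
20 log₁₀(3.761) = 11.51 dB
∠(j2.54) = 90.00°
∠(j2.54 + 0.77) = arctan(2.54/0.77) = 73.14°
∠G(j2.54) = 90.00° − 73.14° = 16.86°

|G| = 11.5 dB, ∠G = 16.9°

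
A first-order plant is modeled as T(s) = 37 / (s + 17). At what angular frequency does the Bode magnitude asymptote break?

The single real pole at s = −17 gives a corner at ω = 17 rad/sec.

17 rad/sec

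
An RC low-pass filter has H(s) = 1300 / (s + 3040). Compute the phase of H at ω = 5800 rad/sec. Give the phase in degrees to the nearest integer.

-62°

∠(j5800 + 3040) = arctan(5800/3040) = 62.34°
∠H(j5800) = −62.34° = -62.34°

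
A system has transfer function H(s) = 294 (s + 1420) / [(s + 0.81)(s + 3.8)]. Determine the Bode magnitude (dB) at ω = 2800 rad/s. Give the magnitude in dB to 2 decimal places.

-18.58 dB

|j2800 + 1420| = √(2800² + 1420²) = 3139
|j2800 + 0.81| = √(2800² + 0.81²) = 2800
|j2800 + 3.8| = √(2800² + 3.8²) = 2800
|H(j2800)| = 294 × 3139 / (2800 × 2800) = 0.11773
20 log₁₀(0.11773) = -18.582 dB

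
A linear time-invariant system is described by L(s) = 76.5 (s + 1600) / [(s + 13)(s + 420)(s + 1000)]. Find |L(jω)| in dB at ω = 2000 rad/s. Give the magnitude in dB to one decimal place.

-93.4 dB

|j2000 + 1600| = √(2000² + 1600²) = 2561
|j2000 + 13| = √(2000² + 13²) = 2000
|j2000 + 420| = √(2000² + 420²) = 2044
|j2000 + 1000| = √(2000² + 1000²) = 2236
|L(j2000)| = 76.5 × 2561 / (2000 × 2044 × 2236) = 2.1438e-05
20 log₁₀(2.1438e-05) = -93.38 dB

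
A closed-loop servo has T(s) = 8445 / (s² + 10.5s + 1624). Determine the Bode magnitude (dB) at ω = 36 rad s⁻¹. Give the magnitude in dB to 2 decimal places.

24.54 dB

|(j36)² + 10.5(j36) + 1624| = |328 + j378| = 500.5
|T(j36)| = 8445 / 500.5 = 16.874
20 log₁₀(16.874) = 24.544 dB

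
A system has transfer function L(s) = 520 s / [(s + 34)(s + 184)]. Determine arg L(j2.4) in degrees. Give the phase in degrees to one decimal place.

∠(j2.4) = 90.00°
∠(j2.4 + 34) = arctan(2.4/34) = 4.04°
∠(j2.4 + 184) = arctan(2.4/184) = 0.75°
∠L(j2.4) = 90.00° − (4.04° + 0.75°) = 85.21°

85.2°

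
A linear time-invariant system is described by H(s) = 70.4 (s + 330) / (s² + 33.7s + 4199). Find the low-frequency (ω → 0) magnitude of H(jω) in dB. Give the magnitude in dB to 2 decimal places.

14.86 dB

H(0) = 70.4 × 330 / 4199 = 5.5327
20 log₁₀(5.5327) = 14.859 dB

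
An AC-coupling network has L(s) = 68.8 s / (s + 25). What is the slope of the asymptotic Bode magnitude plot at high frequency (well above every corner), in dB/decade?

0 dB/decade

With 1 zero and 1 pole, the high-frequency asymptotic slope is 20 × (1 − 1) = 0 dB/decade.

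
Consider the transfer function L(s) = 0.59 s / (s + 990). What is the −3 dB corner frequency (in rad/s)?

990 rad/s

For a single-pole high-pass, the −3 dB point is at the pole: ω = 990 rad/s.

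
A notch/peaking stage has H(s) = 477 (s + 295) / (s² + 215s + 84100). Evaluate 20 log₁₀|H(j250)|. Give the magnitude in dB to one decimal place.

|j250 + 295| = √(250² + 295²) = 386.7
|(j250)² + 215(j250) + 84100| = |21600 + j53750| = 5.793e+04
|H(j250)| = 477 × 386.7 / 5.793e+04 = 3.1841
20 log₁₀(3.1841) = 10.06 dB

10.1 dB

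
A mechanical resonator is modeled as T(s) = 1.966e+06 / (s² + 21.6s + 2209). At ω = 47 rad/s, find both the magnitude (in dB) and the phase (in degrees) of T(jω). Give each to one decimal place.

|(j47)² + 21.6(j47) + 2209| = |0 + j1015.2| = 1015
|T(j47)| = 1.966e+06 / 1015 = 1936.6
20 log₁₀(1936.6) = 65.74 dB
∠[(j47)² + 21.6(j47) + 2209] = ∠[0 + j1015.2] = 90.00°
∠T(j47) = −90.00° = -90.00°

|T| = 65.7 dB, ∠T = -90.0 deg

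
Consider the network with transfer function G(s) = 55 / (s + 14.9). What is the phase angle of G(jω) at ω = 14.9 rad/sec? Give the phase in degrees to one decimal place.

-45.0 deg

∠(j14.9 + 14.9) = arctan(14.9/14.9) = 45.00°
∠G(j14.9) = −45.00° = -45.00°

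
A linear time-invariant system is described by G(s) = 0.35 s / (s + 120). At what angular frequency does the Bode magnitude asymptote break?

The single real pole at s = −120 gives a corner at ω = 120 rad/sec.

120 rad/sec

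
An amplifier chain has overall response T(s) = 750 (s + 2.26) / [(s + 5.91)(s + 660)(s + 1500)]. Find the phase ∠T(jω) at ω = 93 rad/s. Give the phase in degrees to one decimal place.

∠(j93 + 2.26) = arctan(93/2.26) = 88.61°
∠(j93 + 5.91) = arctan(93/5.91) = 86.36°
∠(j93 + 660) = arctan(93/660) = 8.02°
∠(j93 + 1500) = arctan(93/1500) = 3.55°
∠T(j93) = 88.61° − (86.36° + 8.02° + 3.55°) = -9.32°

-9.3°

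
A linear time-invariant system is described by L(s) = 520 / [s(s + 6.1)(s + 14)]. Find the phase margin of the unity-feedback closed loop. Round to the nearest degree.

35°

Gain crossover: |L(jω)| = 1 at ω ≈ 4.61 rad s⁻¹.
∠L(j4.61) = −90° − arctan(4.61/6.1) − arctan(4.61/14) ≈ -145.33°
PM = 180° + (-145.33°) = 34.67°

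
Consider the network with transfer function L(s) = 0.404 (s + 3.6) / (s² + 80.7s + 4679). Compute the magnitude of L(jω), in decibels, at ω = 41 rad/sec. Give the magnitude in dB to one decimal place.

-48.6 dB

|j41 + 3.6| = √(41² + 3.6²) = 41.16
|(j41)² + 80.7(j41) + 4679| = |2998 + j3308.7| = 4465
|L(j41)| = 0.404 × 41.16 / 4465 = 0.0037241
20 log₁₀(0.0037241) = -48.58 dB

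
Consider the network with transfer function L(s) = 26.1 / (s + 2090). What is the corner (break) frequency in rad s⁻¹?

The single real pole at s = −2090 gives a corner at ω = 2090 rad s⁻¹.

2090 rad s⁻¹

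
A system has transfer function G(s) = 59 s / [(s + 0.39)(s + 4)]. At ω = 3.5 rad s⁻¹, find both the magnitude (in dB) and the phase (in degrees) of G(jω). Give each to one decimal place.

|j3.5| = 3.5
|j3.5 + 0.39| = √(3.5² + 0.39²) = 3.522
|j3.5 + 4| = √(3.5² + 4²) = 5.315
|G(j3.5)| = 59 × 3.5 / (3.522 × 5.315) = 11.032
20 log₁₀(11.032) = 20.85 dB
∠(j3.5) = 90.00°
∠(j3.5 + 0.39) = arctan(3.5/0.39) = 83.64°
∠(j3.5 + 4) = arctan(3.5/4) = 41.19°
∠G(j3.5) = 90.00° − (83.64° + 41.19°) = -34.83°

|G| = 20.9 dB, ∠G = -34.8°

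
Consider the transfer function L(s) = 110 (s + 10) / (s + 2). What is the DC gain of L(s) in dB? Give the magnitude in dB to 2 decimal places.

L(0) = 110 × 10 / 2 = 550
20 log₁₀(550) = 54.807 dB

54.81 dB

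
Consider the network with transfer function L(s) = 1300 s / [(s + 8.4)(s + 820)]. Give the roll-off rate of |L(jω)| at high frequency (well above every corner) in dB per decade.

-20 dB/decade

With 1 zero and 2 poles, the high-frequency asymptotic slope is 20 × (1 − 2) = -20 dB/decade.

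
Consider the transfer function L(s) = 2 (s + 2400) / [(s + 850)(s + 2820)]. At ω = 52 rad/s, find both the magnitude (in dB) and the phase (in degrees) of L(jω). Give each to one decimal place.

|L| = -54.0 dB, ∠L = -3.3°

|j52 + 2400| = √(52² + 2400²) = 2401
|j52 + 850| = √(52² + 850²) = 851.6
|j52 + 2820| = √(52² + 2820²) = 2820
|L(j52)| = 2 × 2401 / (851.6 × 2820) = 0.0019989
20 log₁₀(0.0019989) = -53.98 dB
∠(j52 + 2400) = arctan(52/2400) = 1.24°
∠(j52 + 850) = arctan(52/850) = 3.50°
∠(j52 + 2820) = arctan(52/2820) = 1.06°
∠L(j52) = 1.24° − (3.50° + 1.06°) = -3.32°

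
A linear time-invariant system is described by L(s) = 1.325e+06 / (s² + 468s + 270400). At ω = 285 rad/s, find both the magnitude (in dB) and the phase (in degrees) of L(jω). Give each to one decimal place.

|(j285)² + 468(j285) + 270400| = |1.8918e+05 + j1.3338e+05| = 2.315e+05
|L(j285)| = 1.325e+06 / 2.315e+05 = 5.7243
20 log₁₀(5.7243) = 15.15 dB
∠[(j285)² + 468(j285) + 270400] = ∠[1.8918e+05 + j1.3338e+05] = 35.19°
∠L(j285) = −35.19° = -35.19°

|L| = 15.2 dB, ∠L = -35.2°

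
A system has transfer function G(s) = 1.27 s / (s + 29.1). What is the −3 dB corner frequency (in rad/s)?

29.1 rad/s

For a single-pole high-pass, the −3 dB point is at the pole: ω = 29.1 rad/s.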